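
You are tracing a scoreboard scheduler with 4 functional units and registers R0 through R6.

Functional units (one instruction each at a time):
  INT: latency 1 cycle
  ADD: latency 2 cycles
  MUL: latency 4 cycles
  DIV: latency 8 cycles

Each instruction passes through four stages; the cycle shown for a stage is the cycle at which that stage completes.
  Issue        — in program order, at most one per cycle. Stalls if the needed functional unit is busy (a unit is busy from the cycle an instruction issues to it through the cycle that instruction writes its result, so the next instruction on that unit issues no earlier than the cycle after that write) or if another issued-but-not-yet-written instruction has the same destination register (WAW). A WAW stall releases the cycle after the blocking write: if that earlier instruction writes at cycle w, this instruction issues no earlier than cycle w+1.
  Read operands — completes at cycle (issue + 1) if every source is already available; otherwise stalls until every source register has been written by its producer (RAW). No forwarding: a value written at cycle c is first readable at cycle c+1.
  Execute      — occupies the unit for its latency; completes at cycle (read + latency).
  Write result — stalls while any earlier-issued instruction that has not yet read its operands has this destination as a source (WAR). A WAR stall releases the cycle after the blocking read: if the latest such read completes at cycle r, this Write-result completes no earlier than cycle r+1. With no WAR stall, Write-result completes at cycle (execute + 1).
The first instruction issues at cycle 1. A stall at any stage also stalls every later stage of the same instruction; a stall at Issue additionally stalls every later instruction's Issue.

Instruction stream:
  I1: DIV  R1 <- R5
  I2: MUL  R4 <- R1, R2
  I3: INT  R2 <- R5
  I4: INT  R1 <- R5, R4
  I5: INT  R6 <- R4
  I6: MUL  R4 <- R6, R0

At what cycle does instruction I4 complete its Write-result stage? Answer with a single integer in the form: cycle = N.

cycle = 20

t=1  I1 dispatched to DIV
t=2  I1 operands ready | I2 dispatched to MUL
t=3  I3 dispatched to INT
t=4  I3 operands ready
t=5  I3 complete
t=10  I1 complete
t=11  R1←I1
t=12  I2 operands ready
t=13  R2←I3
t=14  I4 dispatched to INT
t=16  I2 complete
t=17  R4←I2
t=18  I4 operands ready
t=19  I4 complete
t=20  R1←I4
t=21  I5 dispatched to INT
t=22  I5 operands ready | I6 dispatched to MUL
t=23  I5 complete
t=24  R6←I5
t=25  I6 operands ready
t=29  I6 complete
t=30  R4←I6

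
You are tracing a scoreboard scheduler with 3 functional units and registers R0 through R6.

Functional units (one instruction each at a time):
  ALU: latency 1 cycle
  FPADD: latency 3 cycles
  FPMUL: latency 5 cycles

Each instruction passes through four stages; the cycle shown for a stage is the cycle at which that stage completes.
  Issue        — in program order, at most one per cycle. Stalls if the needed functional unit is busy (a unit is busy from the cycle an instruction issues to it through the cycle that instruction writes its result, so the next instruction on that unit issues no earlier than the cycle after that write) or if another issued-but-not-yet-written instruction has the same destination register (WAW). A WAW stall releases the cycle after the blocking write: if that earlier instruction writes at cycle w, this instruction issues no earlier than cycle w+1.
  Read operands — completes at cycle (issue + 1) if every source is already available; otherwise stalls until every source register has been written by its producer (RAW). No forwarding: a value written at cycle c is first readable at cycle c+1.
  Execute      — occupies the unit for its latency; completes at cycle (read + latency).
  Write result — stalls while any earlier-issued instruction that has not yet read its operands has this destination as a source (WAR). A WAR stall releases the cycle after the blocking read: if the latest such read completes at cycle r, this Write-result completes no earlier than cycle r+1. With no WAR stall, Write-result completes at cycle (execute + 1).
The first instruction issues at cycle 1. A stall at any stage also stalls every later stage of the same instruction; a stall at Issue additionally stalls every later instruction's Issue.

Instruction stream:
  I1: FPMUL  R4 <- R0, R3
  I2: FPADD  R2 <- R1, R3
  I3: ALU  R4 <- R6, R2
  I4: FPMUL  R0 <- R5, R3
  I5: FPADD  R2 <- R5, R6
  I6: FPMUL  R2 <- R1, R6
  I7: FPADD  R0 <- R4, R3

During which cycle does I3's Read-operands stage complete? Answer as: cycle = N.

1) issue 1, read 2, done 7, write 8
2) issue 2, read 3, done 6, write 7
3) issue 9, read 10, done 11, write 12  <WAW R4: wait I1 write@8>
4) issue 10, read 11, done 16, write 17
5) issue 11, read 12, done 15, write 16
6) issue 18, read 19, done 24, write 25  <struct: FPMUL busy until I4 writes@17>
7) issue 19, read 20, done 23, write 24

cycle = 10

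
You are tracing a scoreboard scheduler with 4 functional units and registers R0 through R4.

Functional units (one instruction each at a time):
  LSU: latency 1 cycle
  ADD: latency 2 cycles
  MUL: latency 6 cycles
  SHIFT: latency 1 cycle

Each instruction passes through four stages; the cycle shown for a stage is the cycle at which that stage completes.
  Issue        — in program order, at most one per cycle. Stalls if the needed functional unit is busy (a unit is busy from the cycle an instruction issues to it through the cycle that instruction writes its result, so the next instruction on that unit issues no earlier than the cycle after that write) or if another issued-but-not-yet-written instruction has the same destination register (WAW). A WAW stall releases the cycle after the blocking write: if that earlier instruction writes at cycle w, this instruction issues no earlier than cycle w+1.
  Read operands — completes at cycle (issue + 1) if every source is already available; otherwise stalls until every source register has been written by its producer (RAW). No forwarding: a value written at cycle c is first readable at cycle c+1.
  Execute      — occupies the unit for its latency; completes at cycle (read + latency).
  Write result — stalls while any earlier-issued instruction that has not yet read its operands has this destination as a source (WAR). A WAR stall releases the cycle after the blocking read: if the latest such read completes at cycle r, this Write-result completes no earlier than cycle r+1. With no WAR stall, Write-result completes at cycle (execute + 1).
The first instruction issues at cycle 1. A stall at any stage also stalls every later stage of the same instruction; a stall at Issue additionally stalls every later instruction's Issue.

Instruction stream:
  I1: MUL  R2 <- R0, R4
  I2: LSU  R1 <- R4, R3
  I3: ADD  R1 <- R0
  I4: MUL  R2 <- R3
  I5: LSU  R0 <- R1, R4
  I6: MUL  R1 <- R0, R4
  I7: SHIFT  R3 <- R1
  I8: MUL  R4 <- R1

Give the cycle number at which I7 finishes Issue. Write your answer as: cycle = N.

c1: I1 issues→MUL
c2: I1 reads; I2 issues→LSU
c3: I2 reads
c4: I2 exec-done
c5: I2 writes R1
c6: I3 issues→ADD
c7: I3 reads
c8: I1 exec-done
c9: I1 writes R2; I3 exec-done
c10: I3 writes R1; I4 issues→MUL
c11: I4 reads; I5 issues→LSU
c12: I5 reads
c13: I5 exec-done
c14: I5 writes R0
c17: I4 exec-done
c18: I4 writes R2
c19: I6 issues→MUL
c20: I6 reads; I7 issues→SHIFT
c26: I6 exec-done
c27: I6 writes R1
c28: I7 reads; I8 issues→MUL
c29: I7 exec-done; I8 reads
c30: I7 writes R3
c35: I8 exec-done
c36: I8 writes R4

cycle = 20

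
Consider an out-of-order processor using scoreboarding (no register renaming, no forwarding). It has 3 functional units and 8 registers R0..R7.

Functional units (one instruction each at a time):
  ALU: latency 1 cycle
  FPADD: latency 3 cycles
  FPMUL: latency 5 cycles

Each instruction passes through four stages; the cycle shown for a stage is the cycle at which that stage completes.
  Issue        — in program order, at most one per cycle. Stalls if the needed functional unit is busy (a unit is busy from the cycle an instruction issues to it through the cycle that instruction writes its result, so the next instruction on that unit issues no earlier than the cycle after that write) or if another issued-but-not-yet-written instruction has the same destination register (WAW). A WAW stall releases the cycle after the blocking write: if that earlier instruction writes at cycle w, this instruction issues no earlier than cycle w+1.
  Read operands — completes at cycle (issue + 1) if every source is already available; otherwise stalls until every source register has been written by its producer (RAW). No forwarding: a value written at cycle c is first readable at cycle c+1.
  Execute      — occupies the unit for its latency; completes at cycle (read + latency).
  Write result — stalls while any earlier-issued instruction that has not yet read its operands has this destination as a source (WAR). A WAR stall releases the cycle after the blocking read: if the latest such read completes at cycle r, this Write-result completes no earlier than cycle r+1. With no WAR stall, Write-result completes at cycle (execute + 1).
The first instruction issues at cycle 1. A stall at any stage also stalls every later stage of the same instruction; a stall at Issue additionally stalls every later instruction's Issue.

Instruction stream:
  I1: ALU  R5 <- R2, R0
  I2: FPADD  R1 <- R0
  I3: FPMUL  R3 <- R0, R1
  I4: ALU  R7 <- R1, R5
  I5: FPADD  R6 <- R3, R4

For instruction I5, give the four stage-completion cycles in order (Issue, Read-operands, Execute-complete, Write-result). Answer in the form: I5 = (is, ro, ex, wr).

1) issue 1, read 2, done 3, write 4
2) issue 2, read 3, done 6, write 7
3) issue 3, read 8, done 13, write 14  <RAW R1: wait I2 write@7>
4) issue 5, read 8, done 9, write 10  <struct: ALU busy until I1 writes@4 / RAW R1: wait I2 write@7>
5) issue 8, read 15, done 18, write 19  <struct: FPADD busy until I2 writes@7 / RAW R3: wait I3 write@14>

I5 = (8, 15, 18, 19)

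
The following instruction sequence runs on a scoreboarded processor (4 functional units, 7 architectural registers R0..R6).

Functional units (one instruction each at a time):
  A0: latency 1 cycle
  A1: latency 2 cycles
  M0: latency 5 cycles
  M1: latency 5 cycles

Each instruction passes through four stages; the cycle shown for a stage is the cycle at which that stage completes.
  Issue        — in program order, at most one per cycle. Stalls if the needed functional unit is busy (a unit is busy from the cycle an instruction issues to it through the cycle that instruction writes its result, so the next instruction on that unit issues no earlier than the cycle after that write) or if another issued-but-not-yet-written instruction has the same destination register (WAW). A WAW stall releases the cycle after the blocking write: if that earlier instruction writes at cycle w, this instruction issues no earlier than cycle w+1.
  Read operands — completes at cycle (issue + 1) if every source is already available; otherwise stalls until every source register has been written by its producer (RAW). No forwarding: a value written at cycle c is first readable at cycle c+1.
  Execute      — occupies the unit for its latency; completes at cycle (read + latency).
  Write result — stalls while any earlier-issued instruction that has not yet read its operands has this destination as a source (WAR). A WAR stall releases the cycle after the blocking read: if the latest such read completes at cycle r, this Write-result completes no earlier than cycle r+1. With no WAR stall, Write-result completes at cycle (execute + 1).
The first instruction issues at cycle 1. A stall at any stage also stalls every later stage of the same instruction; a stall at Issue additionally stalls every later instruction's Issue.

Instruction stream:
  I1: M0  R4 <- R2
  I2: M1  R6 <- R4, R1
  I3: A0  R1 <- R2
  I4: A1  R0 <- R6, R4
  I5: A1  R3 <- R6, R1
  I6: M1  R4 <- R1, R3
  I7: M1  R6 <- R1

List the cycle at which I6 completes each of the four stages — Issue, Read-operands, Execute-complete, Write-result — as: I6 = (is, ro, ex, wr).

I6 = (21, 25, 30, 31)

  I1 | 1 | 2 | 7 | 8
  I2 | 2 | 9 | 14 | 15   RAW R4: wait I1 write@8
  I3 | 3 | 4 | 5 | 10   WAR R1: wait I2 read@9
  I4 | 4 | 16 | 18 | 19   RAW R6: wait I2 write@15
  I5 | 20 | 21 | 23 | 24   struct: A1 busy until I4 writes@19
  I6 | 21 | 25 | 30 | 31   RAW R3: wait I5 write@24
  I7 | 32 | 33 | 38 | 39   struct: M1 busy until I6 writes@31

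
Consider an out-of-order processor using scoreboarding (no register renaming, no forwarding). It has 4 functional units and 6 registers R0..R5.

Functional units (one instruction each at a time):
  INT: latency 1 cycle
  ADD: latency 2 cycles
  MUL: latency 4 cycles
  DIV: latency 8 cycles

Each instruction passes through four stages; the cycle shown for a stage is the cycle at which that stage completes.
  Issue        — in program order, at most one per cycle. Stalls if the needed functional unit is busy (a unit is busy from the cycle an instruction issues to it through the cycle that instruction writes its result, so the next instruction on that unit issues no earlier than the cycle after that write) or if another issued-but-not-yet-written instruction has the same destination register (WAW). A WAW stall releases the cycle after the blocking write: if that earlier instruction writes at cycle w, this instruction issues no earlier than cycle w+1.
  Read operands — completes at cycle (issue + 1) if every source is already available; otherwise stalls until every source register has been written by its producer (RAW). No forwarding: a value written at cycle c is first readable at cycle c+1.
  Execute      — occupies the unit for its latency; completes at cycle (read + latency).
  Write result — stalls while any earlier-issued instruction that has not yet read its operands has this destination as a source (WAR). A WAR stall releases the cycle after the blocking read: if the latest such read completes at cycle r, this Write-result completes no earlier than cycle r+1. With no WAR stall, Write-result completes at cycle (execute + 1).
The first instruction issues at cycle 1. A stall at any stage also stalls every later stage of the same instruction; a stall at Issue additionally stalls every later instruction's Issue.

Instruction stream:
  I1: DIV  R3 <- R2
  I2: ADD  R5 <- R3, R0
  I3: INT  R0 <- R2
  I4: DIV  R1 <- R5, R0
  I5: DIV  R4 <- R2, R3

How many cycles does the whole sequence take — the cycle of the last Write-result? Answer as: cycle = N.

1) issue 1, read 2, done 10, write 11
2) issue 2, read 12, done 14, write 15  <RAW R3: wait I1 write@11>
3) issue 3, read 4, done 5, write 13  <WAR R0: wait I2 read@12>
4) issue 12, read 16, done 24, write 25  <struct: DIV busy until I1 writes@11 / RAW R5: wait I2 write@15>
5) issue 26, read 27, done 35, write 36  <struct: DIV busy until I4 writes@25>

cycle = 36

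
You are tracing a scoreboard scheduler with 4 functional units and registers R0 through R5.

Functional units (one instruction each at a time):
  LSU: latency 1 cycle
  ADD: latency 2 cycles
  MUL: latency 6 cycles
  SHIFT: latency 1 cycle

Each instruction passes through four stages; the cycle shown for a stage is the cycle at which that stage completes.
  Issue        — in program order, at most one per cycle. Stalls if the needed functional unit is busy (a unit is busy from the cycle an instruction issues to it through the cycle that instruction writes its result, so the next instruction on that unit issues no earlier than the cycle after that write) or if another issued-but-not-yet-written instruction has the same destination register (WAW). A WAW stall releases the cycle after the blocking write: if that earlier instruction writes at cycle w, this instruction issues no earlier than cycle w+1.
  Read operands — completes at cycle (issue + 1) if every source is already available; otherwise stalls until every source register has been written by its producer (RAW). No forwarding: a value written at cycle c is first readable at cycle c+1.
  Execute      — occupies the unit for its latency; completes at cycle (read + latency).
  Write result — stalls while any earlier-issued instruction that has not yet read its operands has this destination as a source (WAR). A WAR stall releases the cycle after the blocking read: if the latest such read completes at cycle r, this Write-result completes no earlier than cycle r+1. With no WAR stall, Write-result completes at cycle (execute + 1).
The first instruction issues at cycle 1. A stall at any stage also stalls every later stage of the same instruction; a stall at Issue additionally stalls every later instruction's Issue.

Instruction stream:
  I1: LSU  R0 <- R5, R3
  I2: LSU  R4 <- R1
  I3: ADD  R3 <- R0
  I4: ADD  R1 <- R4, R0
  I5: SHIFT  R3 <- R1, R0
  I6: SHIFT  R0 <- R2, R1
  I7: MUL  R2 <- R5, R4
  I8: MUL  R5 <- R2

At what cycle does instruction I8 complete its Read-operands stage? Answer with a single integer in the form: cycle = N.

cycle = 30

I1  is:1  ro:2  ex:3  wr:4
I2  is:5  ro:6  ex:7  wr:8  — struct: LSU busy until I1 writes@4
I3  is:6  ro:7  ex:9  wr:10
I4  is:11  ro:12  ex:14  wr:15  — struct: ADD busy until I3 writes@10
I5  is:12  ro:16  ex:17  wr:18  — RAW R1: wait I4 write@15
I6  is:19  ro:20  ex:21  wr:22  — struct: SHIFT busy until I5 writes@18
I7  is:20  ro:21  ex:27  wr:28
I8  is:29  ro:30  ex:36  wr:37  — struct: MUL busy until I7 writes@28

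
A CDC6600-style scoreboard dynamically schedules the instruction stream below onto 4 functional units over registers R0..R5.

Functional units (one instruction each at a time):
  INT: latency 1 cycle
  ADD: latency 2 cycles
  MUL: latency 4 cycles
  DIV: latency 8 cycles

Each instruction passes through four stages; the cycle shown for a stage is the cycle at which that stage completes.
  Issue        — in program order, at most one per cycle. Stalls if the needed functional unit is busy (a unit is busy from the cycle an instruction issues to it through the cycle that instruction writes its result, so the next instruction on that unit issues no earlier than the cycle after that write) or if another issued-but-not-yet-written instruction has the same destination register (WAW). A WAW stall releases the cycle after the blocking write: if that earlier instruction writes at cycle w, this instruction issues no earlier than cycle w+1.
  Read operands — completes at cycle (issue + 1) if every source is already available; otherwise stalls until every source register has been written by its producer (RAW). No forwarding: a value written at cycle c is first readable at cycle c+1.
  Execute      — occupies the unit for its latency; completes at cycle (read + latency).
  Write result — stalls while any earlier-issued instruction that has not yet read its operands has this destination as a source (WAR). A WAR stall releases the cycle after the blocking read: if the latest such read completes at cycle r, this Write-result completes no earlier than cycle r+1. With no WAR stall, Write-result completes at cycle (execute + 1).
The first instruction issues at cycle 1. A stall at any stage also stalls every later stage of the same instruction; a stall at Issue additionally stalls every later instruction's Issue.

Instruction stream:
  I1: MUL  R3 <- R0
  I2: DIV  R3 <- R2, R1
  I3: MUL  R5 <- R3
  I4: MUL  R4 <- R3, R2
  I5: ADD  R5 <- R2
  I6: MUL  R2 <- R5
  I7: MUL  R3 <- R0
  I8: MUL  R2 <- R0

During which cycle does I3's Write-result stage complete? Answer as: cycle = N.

cycle = 24

I1 -> (1, 2, 6, 7)
I2 -> (8, 9, 17, 18)  // WAW R3: wait I1 write@7
I3 -> (9, 19, 23, 24)  // RAW R3: wait I2 write@18
I4 -> (25, 26, 30, 31)  // struct: MUL busy until I3 writes@24
I5 -> (26, 27, 29, 30)
I6 -> (32, 33, 37, 38)  // struct: MUL busy until I4 writes@31
I7 -> (39, 40, 44, 45)  // struct: MUL busy until I6 writes@38
I8 -> (46, 47, 51, 52)  // struct: MUL busy until I7 writes@45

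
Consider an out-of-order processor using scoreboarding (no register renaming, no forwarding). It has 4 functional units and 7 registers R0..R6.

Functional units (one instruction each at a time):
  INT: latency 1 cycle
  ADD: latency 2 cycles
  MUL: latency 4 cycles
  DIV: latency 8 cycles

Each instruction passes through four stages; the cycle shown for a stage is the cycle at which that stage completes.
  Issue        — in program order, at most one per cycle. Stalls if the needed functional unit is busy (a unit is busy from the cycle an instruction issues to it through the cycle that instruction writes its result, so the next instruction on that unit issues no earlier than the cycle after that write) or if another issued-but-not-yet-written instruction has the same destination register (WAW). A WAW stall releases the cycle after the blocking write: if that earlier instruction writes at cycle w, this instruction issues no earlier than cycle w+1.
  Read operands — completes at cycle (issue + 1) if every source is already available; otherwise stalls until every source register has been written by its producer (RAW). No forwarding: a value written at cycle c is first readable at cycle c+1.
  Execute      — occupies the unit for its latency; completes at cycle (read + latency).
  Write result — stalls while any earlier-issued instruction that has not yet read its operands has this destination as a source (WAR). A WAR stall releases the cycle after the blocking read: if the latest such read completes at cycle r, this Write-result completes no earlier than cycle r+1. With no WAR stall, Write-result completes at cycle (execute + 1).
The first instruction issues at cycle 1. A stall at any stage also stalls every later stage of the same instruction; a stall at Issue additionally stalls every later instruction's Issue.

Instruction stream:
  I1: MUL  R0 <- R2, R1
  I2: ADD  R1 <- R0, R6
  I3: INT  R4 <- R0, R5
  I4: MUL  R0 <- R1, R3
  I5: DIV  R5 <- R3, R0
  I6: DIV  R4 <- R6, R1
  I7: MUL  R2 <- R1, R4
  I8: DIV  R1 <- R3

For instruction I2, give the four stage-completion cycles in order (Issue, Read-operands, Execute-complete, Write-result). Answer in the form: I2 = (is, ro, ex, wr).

I1: IS=1 RO=2 EX=6 WR=7
I2: IS=2 RO=8 EX=10 WR=11  [RAW R0: wait I1 write@7]
I3: IS=3 RO=8 EX=9 WR=10  [RAW R0: wait I1 write@7]
I4: IS=8 RO=12 EX=16 WR=17  [struct: MUL busy until I1 writes@7; RAW R1: wait I2 write@11]
I5: IS=9 RO=18 EX=26 WR=27  [RAW R0: wait I4 write@17]
I6: IS=28 RO=29 EX=37 WR=38  [struct: DIV busy until I5 writes@27]
I7: IS=29 RO=39 EX=43 WR=44  [RAW R4: wait I6 write@38]
I8: IS=39 RO=40 EX=48 WR=49  [struct: DIV busy until I6 writes@38]

I2 = (2, 8, 10, 11)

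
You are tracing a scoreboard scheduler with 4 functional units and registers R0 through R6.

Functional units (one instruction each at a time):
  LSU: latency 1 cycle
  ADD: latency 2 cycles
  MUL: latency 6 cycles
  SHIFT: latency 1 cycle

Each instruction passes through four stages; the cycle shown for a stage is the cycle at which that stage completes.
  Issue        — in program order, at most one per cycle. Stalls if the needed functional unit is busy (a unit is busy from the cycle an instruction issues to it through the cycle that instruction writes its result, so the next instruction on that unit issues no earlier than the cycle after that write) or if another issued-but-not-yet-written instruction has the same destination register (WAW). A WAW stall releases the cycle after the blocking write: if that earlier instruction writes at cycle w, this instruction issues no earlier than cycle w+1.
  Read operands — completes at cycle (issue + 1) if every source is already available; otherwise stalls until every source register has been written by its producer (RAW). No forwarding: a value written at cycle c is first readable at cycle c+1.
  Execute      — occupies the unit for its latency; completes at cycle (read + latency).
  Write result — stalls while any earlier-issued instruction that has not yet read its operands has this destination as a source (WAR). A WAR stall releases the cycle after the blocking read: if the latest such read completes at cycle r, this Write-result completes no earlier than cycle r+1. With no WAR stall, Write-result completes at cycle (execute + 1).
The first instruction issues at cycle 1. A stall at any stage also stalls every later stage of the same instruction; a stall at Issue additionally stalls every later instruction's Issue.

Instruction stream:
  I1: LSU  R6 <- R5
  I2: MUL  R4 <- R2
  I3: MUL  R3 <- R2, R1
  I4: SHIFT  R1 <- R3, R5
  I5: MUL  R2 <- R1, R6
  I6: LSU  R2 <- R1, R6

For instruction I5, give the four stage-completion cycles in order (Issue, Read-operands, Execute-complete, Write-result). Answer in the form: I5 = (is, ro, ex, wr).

1) issue 1, read 2, done 3, write 4
2) issue 2, read 3, done 9, write 10
3) issue 11, read 12, done 18, write 19  <struct: MUL busy until I2 writes@10>
4) issue 12, read 20, done 21, write 22  <RAW R3: wait I3 write@19>
5) issue 20, read 23, done 29, write 30  <struct: MUL busy until I3 writes@19 / RAW R1: wait I4 write@22>
6) issue 31, read 32, done 33, write 34  <WAW R2: wait I5 write@30>

I5 = (20, 23, 29, 30)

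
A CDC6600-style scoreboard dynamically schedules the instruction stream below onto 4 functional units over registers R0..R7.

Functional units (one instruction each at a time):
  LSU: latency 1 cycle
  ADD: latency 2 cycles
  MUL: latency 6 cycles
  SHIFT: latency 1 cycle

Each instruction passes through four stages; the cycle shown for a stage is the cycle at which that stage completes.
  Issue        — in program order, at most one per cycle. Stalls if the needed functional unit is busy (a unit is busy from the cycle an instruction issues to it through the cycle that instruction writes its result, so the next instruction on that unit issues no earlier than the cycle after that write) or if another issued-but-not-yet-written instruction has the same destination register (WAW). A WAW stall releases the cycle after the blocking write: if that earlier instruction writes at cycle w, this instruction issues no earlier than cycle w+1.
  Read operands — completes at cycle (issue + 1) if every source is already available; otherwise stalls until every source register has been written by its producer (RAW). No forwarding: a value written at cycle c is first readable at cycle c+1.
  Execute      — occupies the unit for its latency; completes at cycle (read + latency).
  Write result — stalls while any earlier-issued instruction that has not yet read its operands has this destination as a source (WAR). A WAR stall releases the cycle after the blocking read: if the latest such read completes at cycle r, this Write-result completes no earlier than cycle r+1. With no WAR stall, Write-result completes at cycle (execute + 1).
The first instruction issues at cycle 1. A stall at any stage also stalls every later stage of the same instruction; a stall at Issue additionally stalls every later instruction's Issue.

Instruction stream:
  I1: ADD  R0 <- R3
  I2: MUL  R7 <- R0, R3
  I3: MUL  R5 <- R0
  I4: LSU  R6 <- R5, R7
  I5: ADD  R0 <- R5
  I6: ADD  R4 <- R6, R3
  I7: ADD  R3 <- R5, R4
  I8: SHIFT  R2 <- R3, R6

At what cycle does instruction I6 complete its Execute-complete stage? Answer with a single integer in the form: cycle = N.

cycle = 30

c1: issue I1 (ADD)
c2: I1 read-ops; issue I2 (MUL)
c4: I1 finished on ADD
c5: I1→R0
c6: I2 read-ops
c12: I2 finished on MUL
c13: I2→R7
c14: issue I3 (MUL)
c15: I3 read-ops; issue I4 (LSU)
c16: issue I5 (ADD)
c21: I3 finished on MUL
c22: I3→R5
c23: I4 read-ops; I5 read-ops
c24: I4 finished on LSU
c25: I4→R6; I5 finished on ADD
c26: I5→R0
c27: issue I6 (ADD)
c28: I6 read-ops
c30: I6 finished on ADD
c31: I6→R4
c32: issue I7 (ADD)
c33: I7 read-ops; issue I8 (SHIFT)
c35: I7 finished on ADD
c36: I7→R3
c37: I8 read-ops
c38: I8 finished on SHIFT
c39: I8→R2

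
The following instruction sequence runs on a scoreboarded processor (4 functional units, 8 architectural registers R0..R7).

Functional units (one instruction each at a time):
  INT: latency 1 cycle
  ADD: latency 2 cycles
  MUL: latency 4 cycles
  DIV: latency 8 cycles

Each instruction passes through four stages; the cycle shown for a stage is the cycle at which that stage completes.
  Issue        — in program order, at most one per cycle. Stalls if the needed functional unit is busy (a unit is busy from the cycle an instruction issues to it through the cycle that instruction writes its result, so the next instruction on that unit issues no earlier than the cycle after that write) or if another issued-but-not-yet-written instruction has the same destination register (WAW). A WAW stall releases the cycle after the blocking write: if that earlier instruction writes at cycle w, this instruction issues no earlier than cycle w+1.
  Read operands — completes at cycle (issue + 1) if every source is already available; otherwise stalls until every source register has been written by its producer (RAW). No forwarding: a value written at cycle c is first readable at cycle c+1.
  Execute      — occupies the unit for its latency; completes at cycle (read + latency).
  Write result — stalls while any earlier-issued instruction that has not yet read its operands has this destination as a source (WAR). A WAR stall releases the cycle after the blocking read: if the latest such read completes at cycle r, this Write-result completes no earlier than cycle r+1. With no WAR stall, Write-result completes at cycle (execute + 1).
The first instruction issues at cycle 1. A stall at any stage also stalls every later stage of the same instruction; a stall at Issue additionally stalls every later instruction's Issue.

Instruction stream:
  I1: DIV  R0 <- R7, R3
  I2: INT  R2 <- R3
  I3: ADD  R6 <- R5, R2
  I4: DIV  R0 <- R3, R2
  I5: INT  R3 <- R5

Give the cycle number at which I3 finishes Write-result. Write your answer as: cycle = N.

I1  is:1  ro:2  ex:10  wr:11
I2  is:2  ro:3  ex:4  wr:5
I3  is:3  ro:6  ex:8  wr:9  — RAW R2: wait I2 write@5
I4  is:12  ro:13  ex:21  wr:22  — struct: DIV busy until I1 writes@11
I5  is:13  ro:14  ex:15  wr:16

cycle = 9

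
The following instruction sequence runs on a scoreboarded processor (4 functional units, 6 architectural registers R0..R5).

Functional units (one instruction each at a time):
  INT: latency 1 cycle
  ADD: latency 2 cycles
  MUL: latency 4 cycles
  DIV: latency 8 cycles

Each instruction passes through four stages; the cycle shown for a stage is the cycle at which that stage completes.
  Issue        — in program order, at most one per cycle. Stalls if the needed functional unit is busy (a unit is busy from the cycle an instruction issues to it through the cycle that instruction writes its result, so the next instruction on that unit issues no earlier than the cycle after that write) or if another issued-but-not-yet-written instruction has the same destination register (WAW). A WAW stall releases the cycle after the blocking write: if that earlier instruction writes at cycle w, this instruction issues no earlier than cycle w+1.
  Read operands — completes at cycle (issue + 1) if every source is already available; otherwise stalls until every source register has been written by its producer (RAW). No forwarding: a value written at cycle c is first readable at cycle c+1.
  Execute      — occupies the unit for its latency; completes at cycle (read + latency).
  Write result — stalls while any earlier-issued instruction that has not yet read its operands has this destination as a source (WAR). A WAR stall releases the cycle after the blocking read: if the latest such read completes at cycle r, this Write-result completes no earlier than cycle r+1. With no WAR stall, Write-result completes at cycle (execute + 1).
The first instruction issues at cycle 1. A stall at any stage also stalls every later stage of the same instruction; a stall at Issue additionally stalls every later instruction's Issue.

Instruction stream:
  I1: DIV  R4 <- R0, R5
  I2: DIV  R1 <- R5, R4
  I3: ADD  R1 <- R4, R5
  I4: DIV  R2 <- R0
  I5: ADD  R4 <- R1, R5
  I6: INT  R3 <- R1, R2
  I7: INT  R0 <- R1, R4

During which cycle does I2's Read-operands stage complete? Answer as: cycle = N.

cycle = 13

cycle 1: I1 issues→DIV
cycle 2: I1 reads
cycle 10: I1 exec-done
cycle 11: I1 writes R4
cycle 12: I2 issues→DIV
cycle 13: I2 reads
cycle 21: I2 exec-done
cycle 22: I2 writes R1
cycle 23: I3 issues→ADD
cycle 24: I3 reads; I4 issues→DIV
cycle 25: I4 reads
cycle 26: I3 exec-done
cycle 27: I3 writes R1
cycle 28: I5 issues→ADD
cycle 29: I5 reads; I6 issues→INT
cycle 31: I5 exec-done
cycle 32: I5 writes R4
cycle 33: I4 exec-done
cycle 34: I4 writes R2
cycle 35: I6 reads
cycle 36: I6 exec-done
cycle 37: I6 writes R3
cycle 38: I7 issues→INT
cycle 39: I7 reads
cycle 40: I7 exec-done
cycle 41: I7 writes R0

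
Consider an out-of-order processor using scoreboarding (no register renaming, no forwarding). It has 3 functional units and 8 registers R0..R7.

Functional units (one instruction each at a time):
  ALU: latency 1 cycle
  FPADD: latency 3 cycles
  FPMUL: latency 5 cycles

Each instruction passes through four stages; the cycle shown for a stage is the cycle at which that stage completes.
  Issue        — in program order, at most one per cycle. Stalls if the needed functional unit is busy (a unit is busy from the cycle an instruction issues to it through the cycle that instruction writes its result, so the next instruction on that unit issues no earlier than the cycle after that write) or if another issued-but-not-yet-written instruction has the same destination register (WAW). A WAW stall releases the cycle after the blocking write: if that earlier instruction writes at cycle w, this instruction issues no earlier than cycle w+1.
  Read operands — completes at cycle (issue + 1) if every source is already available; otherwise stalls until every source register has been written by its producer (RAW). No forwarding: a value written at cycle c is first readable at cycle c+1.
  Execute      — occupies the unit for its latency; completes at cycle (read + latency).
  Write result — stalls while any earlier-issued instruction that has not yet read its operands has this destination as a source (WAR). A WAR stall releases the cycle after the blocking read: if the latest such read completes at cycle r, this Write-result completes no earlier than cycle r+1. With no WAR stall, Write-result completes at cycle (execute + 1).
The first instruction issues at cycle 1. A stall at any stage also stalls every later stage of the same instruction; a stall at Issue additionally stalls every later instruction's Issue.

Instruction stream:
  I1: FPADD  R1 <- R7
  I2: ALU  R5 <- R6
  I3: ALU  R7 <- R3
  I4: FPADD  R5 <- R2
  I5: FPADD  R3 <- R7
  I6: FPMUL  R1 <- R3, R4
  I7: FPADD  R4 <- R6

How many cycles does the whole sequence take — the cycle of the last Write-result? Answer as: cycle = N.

[1] I1 issues→FPADD
[2] I1 reads | I2 issues→ALU
[3] I2 reads
[4] I2 exec-done
[5] I1 exec-done | I2 writes R5
[6] I1 writes R1 | I3 issues→ALU
[7] I3 reads | I4 issues→FPADD
[8] I3 exec-done | I4 reads
[9] I3 writes R7
[11] I4 exec-done
[12] I4 writes R5
[13] I5 issues→FPADD
[14] I5 reads | I6 issues→FPMUL
[17] I5 exec-done
[18] I5 writes R3
[19] I6 reads | I7 issues→FPADD
[20] I7 reads
[23] I7 exec-done
[24] I6 exec-done | I7 writes R4
[25] I6 writes R1

cycle = 25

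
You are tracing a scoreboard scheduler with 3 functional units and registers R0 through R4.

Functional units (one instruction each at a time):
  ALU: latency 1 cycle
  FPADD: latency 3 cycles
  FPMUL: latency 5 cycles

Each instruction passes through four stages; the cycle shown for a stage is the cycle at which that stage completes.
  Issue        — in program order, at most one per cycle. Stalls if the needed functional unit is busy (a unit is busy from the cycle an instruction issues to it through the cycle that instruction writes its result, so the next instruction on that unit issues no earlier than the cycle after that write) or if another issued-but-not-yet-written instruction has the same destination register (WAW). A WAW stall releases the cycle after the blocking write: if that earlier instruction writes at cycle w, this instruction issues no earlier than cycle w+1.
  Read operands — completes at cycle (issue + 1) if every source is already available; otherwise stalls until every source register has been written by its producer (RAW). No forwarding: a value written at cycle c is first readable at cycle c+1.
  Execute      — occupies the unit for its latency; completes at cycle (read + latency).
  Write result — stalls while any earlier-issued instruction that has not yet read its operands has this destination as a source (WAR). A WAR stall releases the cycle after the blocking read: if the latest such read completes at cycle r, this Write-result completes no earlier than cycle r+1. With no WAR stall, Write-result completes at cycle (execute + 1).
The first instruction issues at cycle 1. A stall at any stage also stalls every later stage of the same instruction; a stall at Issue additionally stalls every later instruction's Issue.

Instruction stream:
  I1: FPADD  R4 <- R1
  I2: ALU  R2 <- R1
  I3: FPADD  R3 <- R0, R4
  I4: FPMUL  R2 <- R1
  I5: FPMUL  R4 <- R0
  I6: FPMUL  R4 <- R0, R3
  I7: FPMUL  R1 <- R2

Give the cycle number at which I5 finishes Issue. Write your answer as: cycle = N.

cycle = 16

[I1] 1/2/5/6
[I2] 2/3/4/5
[I3] 7/8/11/12  (struct: FPADD busy until I1 writes@6)
[I4] 8/9/14/15
[I5] 16/17/22/23  (struct: FPMUL busy until I4 writes@15)
[I6] 24/25/30/31  (struct: FPMUL busy until I5 writes@23)
[I7] 32/33/38/39  (struct: FPMUL busy until I6 writes@31)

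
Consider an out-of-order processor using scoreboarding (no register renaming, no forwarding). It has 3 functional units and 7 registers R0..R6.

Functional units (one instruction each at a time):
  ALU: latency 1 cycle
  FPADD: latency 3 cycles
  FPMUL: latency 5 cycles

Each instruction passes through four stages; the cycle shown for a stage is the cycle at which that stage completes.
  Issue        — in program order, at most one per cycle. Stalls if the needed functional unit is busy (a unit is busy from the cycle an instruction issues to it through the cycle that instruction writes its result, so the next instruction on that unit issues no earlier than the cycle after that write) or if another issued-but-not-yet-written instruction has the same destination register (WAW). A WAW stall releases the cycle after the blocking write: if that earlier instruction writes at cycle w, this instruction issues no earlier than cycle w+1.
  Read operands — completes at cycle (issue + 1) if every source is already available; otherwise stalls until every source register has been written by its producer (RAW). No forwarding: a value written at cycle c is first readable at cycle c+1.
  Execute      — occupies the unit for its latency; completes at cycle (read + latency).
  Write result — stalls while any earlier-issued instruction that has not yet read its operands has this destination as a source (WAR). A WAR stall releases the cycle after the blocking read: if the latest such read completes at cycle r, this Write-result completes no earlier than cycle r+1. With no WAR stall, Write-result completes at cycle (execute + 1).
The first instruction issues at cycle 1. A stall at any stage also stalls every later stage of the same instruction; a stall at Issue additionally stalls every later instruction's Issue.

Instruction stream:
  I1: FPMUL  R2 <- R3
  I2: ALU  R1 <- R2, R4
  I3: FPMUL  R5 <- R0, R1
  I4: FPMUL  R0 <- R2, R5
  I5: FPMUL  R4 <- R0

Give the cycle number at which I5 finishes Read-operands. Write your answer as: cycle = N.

[I1] 1/2/7/8
[I2] 2/9/10/11  (RAW R2: wait I1 write@8)
[I3] 9/12/17/18  (struct: FPMUL busy until I1 writes@8; RAW R1: wait I2 write@11)
[I4] 19/20/25/26  (struct: FPMUL busy until I3 writes@18)
[I5] 27/28/33/34  (struct: FPMUL busy until I4 writes@26)

cycle = 28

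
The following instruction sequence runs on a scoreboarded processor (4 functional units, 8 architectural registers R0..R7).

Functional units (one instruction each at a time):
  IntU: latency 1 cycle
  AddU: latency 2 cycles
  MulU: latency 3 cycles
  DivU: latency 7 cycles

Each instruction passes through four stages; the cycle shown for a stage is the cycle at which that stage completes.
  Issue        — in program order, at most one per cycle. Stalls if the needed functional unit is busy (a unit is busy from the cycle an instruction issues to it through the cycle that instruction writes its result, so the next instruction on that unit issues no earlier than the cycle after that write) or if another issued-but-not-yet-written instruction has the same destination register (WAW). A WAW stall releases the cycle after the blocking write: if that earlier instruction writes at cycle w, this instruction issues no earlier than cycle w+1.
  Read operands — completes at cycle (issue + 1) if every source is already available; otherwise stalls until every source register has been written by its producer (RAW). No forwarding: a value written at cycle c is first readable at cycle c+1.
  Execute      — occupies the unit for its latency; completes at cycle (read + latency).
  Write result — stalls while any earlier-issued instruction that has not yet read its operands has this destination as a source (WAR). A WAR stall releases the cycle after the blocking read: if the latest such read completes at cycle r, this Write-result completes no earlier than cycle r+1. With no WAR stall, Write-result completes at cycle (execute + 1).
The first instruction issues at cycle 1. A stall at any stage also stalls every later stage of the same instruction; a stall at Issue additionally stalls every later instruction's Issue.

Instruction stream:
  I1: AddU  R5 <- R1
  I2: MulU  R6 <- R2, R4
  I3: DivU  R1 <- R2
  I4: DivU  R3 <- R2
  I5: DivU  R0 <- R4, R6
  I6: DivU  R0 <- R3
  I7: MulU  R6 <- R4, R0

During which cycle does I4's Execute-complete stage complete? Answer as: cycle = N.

cycle = 21

cycle 1: I1 dispatched to AddU
cycle 2: I1 operands ready; I2 dispatched to MulU
cycle 3: I2 operands ready; I3 dispatched to DivU
cycle 4: I1 complete; I3 operands ready
cycle 5: R5←I1
cycle 6: I2 complete
cycle 7: R6←I2
cycle 11: I3 complete
cycle 12: R1←I3
cycle 13: I4 dispatched to DivU
cycle 14: I4 operands ready
cycle 21: I4 complete
cycle 22: R3←I4
cycle 23: I5 dispatched to DivU
cycle 24: I5 operands ready
cycle 31: I5 complete
cycle 32: R0←I5
cycle 33: I6 dispatched to DivU
cycle 34: I6 operands ready; I7 dispatched to MulU
cycle 41: I6 complete
cycle 42: R0←I6
cycle 43: I7 operands ready
cycle 46: I7 complete
cycle 47: R6←I7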